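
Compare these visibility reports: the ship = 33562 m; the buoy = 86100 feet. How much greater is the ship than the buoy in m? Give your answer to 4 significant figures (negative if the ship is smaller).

7319 m

the buoy: 86100 ft = 26243.28 m.
Difference: 33562.00 − 26243.28 = 7319 m.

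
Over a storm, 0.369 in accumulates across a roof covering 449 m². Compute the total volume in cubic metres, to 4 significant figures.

Depth: 0.369 in × 25.4 = 9.3726 mm.
1 mm over 1 m² is 1 L, so volume = 9.3726 × 449 = 4208.2974 L = 4.208 m³.

4.208 cubic metres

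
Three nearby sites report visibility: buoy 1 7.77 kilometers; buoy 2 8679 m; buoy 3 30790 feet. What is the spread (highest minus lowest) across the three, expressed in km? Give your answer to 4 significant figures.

1.615 km

buoy 2: 8679 m = 8.67900 km.
buoy 3: 30790 ft = 9.38479 km.
Spread: 9.38479 − 7.77000 = 1.615 km.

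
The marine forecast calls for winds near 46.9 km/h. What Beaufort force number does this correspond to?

46.9 km/h = 13.0 m/s, which is Beaufort 6 (strong breeze, 10.8–13.8 m/s).

Beaufort force 6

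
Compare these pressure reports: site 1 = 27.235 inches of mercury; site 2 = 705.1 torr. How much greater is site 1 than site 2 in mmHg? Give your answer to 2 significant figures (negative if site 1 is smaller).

-13 mmHg

site 1: 27.235 inHg = 691.77 mmHg.
Difference: 691.77 − 705.10 = -13 mmHg.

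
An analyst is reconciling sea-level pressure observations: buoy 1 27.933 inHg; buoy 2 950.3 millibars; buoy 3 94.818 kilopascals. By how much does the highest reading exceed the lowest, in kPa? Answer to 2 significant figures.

0.44 kPa

buoy 1: 27.933 inHg = 94.5920 kPa.
buoy 2: 950.3 mb = 95.0300 kPa.
Spread: 95.0300 − 94.5920 = 0.44 kPa.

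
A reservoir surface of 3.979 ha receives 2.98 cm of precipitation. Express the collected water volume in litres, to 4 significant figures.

1186000 litres

Depth: 2.98 cm × 10 = 29.8 mm.
Area: 3.979 ha = 39790 m².
1 mm over 1 m² is 1 L, so volume = 29.8 × 39790 = 1185742 L ≈ 1186000 L.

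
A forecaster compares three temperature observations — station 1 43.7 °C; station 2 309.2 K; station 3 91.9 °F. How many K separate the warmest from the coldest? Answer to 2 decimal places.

10.42 K

station 2: 309.2 K = 36.050 °C.
station 3: 91.9 °F = 33.278 °C.
Spread: 43.700 − 33.278 = 10.422 °C.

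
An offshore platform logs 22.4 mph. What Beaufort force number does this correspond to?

22.4 mph = 10.0 m/s, which is Beaufort 5 (fresh breeze, 8.0–10.7 m/s).

Beaufort force 5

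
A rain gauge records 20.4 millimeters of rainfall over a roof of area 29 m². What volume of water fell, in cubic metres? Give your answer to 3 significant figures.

0.592 cubic metres

1 mm over 1 m² is 1 L, so volume = 20.4 × 29 = 591.6 L = 0.592 m³.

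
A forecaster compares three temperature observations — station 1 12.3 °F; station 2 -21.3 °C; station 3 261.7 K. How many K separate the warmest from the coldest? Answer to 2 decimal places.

10.36 K

station 1: 12.3 °F = -10.944 °C.
station 3: 261.7 K = -11.450 °C.
Spread: (-10.944) − (-21.300) = 10.356 °C.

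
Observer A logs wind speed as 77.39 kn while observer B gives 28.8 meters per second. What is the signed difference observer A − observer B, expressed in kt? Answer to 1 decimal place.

21.4 kt

observer B: 28.8 m/s = 55.983 kt.
Difference: 77.390 − 55.983 = 21.4 kt.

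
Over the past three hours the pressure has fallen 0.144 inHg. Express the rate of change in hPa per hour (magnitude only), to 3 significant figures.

0.144 inHg / 3 h × 33.8639 hPa/inHg = 1.63 hPa/h.

1.63 hPa per hour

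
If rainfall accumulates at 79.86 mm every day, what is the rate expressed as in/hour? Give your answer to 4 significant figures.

0.1310 in/hour

79.86 mm/day × 0.0393701 in/mm × 0.0416667 day/hour = 0.1310 in/hour.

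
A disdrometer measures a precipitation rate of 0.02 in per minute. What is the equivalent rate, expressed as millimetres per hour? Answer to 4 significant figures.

0.02 in/minute × 25.4 mm/in × 60 minute/hour = 30.48 mm/hour.

30.48 mm/hour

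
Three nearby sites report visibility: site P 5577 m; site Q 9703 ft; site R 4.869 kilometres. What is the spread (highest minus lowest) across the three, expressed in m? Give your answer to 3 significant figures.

2620 m

site Q: 9703 ft = 2957.47 m.
site R: 4.869 km = 4869.00 m.
Spread: 5577.00 − 2957.47 = 2620 m.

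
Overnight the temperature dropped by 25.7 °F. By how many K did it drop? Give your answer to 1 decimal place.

For a temperature change the 32° offset cancels: ΔK = 25.7 × 0.5556 = 14.3 K.

14.3 K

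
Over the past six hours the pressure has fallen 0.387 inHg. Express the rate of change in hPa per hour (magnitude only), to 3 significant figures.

2.18 hPa per hour

0.387 inHg / 6 h × 33.8639 hPa/inHg = 2.18 hPa/h.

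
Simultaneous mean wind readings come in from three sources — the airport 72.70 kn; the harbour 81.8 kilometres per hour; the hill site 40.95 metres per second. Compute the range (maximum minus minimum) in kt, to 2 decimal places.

35.43 kt

the harbour: 81.8 km/h = 44.1685 kt.
the hill site: 40.95 m/s = 79.6004 kt.
Spread: 79.6004 − 44.1685 = 35.43 kt.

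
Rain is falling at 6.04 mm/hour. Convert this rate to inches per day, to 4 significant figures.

5.707 in/day

6.04 mm/hour × 0.0393701 in/mm × 24 hour/day = 5.707 in/day.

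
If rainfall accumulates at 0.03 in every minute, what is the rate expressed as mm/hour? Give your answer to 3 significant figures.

45.7 mm/hour

0.03 in/minute × 25.4 mm/in × 60 minute/hour = 45.7 mm/hour.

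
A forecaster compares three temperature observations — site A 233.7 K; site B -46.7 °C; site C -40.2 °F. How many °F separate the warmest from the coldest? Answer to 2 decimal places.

site A: 233.7 K = -39.450 °C.
site C: -40.2 °F = -40.111 °C.
Spread: (-39.450) − (-46.700) = 7.250 °C = 13.05 °F.

13.05 °F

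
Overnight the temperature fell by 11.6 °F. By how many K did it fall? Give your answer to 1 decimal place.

Converting a difference, only the 9/5 scale factor applies: ΔK = 11.6 × 0.5556 = 6.4 K.

6.4 K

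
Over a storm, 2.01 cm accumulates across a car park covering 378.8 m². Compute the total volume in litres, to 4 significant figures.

Depth: 2.01 cm × 10 = 20.1 mm.
1 mm over 1 m² is 1 L, so volume = 20.1 × 378.8 = 7613.88 L ≈ 7614 L.

7614 litres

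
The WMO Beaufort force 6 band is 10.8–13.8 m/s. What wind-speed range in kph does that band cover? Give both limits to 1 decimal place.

10.8–13.8 m/s × 3.6 = 38.9–49.7 km/h.

38.9 to 49.7 km/h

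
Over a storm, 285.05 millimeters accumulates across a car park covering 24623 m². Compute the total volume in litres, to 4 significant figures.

1 mm over 1 m² is 1 L, so volume = 285.05 × 24623 = 7018786.2 L ≈ 7019000 L.

7019000 litres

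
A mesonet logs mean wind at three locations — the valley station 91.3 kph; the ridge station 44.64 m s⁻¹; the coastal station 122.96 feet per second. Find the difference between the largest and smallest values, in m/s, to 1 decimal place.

19.3 m/s

the valley station: 91.3 km/h = 25.361 m/s.
the coastal station: 122.96 ft/s = 37.478 m/s.
Spread: 44.640 − 25.361 = 19.3 m/s.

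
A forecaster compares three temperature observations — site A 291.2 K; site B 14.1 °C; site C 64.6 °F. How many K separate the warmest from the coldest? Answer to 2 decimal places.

4.01 K

site A: 291.2 K = 18.050 °C.
site C: 64.6 °F = 18.111 °C.
Spread: 18.111 − 14.100 = 4.011 °C.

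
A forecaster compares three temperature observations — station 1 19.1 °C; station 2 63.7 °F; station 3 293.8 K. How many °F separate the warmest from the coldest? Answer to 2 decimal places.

5.47 °F

station 2: 63.7 °F = 17.611 °C.
station 3: 293.8 K = 20.650 °C.
Spread: 20.650 − 17.611 = 3.039 °C = 5.47 °F.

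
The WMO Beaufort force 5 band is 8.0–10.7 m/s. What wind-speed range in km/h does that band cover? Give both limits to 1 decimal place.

28.8 to 38.5 km/h

8.0–10.7 m/s × 3.6 = 28.8–38.5 km/h.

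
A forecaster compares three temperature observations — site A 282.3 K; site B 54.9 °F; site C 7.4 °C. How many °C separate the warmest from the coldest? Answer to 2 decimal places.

site A: 282.3 K = 9.150 °C.
site B: 54.9 °F = 12.722 °C.
Spread: 12.722 − 7.400 = 5.322 °C.

5.32 °C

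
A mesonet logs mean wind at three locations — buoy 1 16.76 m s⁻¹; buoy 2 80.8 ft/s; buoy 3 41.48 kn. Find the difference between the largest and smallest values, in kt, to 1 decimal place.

buoy 1: 16.76 m/s = 32.579 kt.
buoy 2: 80.8 ft/s = 47.873 kt.
Spread: 47.873 − 32.579 = 15.3 kt.

15.3 kt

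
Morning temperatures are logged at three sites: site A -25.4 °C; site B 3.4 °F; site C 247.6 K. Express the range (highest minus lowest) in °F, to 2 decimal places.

17.39 °F

site B: 3.4 °F = -15.889 °C.
site C: 247.6 K = -25.550 °C.
Spread: (-15.889) − (-25.550) = 9.661 °C = 17.39 °F.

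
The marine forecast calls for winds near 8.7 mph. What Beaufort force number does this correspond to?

8.7 mph = 3.9 m/s, which is Beaufort 3 (gentle breeze, 3.4–5.4 m/s).

Beaufort force 3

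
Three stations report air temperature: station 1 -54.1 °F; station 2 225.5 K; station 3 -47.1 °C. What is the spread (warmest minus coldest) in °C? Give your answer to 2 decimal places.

0.73 °C

station 1: -54.1 °F = -47.833 °C.
station 2: 225.5 K = -47.650 °C.
Spread: (-47.100) − (-47.833) = 0.733 °C.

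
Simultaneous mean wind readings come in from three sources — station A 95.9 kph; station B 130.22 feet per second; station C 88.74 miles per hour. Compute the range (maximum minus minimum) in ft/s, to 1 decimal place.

42.8 ft/s

station A: 95.9 km/h = 87.398 ft/s.
station C: 88.74 mph = 130.152 ft/s.
Spread: 130.220 − 87.398 = 42.8 ft/s.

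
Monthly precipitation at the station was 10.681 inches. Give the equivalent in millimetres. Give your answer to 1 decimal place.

271.3 mm

1 in = 25.4 mm, so 10.681 × 25.4 = 271.3 mm.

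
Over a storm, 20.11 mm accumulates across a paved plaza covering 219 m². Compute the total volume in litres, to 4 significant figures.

4404 litres

1 mm over 1 m² is 1 L, so volume = 20.11 × 219 = 4404.09 L ≈ 4404 L.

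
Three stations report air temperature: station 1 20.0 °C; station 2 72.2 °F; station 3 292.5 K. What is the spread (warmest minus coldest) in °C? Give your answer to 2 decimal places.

2.98 °C

station 2: 72.2 °F = 22.333 °C.
station 3: 292.5 K = 19.350 °C.
Spread: 22.333 − 19.350 = 2.983 °C.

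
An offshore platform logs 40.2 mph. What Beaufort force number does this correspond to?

Beaufort force 8

40.2 mph = 18.0 m/s, which is Beaufort 8 (gale, 17.2–20.7 m/s).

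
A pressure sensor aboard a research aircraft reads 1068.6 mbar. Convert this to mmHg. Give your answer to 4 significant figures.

1 mb = 0.750062 mmHg, so 1068.6 × 0.750062 = 801.5 mmHg.

801.5 mmHg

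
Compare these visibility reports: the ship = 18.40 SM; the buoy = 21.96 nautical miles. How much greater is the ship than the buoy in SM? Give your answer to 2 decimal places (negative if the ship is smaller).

the buoy: 21.96 nmi = 25.2711 SM.
Difference: 18.4000 − 25.2711 = -6.87 SM.

-6.87 SM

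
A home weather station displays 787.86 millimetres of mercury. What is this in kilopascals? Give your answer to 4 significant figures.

1 mmHg = 0.133322 kPa, so 787.86 × 0.133322 = 105.0 kPa.

105.0 kPa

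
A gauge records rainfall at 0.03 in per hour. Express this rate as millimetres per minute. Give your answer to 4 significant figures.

0.01270 mm/minute

0.03 in/hour × 25.4 mm/in × 0.0166667 hour/minute = 0.01270 mm/minute.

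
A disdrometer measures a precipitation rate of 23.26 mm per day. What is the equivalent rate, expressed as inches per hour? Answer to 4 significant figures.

23.26 mm/day × 0.0393701 in/mm × 0.0416667 day/hour = 0.03816 in/hour.

0.03816 in/hour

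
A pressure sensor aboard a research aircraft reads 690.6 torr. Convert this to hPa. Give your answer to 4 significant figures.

1 mmHg = 1.33322 hPa, so 690.6 × 1.33322 = 920.7 hPa.

920.7 hPa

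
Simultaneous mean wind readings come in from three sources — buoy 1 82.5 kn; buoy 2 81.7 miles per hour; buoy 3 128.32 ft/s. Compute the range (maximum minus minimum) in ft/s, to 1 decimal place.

buoy 1: 82.5 kt = 139.244 ft/s.
buoy 2: 81.7 mph = 119.827 ft/s.
Spread: 139.244 − 119.827 = 19.4 ft/s.

19.4 ft/s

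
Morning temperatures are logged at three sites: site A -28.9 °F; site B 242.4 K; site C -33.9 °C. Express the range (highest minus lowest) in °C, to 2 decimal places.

3.15 °C

site A: -28.9 °F = -33.833 °C.
site B: 242.4 K = -30.750 °C.
Spread: (-30.750) − (-33.900) = 3.150 °C.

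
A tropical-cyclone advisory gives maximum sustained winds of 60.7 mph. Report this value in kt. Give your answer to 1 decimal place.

1 mph = 0.868976 kt, so 60.7 × 0.868976 = 52.7 kt.

52.7 kt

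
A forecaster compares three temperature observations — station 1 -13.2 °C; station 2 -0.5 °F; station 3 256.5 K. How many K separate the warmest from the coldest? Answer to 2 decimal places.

4.86 K

station 2: -0.5 °F = -18.056 °C.
station 3: 256.5 K = -16.650 °C.
Spread: (-13.200) − (-18.056) = 4.856 °C.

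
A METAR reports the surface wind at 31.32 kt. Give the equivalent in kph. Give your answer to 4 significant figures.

1 kt = 1.852 km/h, so 31.32 × 1.852 = 58.00 km/h.

58.00 km/h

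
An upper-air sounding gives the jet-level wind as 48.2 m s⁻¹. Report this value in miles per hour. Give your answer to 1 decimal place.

107.8 mph

1 m/s = 2.23694 mph, so 48.2 × 2.23694 = 107.8 mph.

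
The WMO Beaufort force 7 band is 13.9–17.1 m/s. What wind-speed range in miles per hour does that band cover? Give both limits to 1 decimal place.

13.9–17.1 m/s × 2.237 = 31.1–38.3 mph.

31.1 to 38.3 mph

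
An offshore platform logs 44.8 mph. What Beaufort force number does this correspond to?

44.8 mph = 20.0 m/s, which is Beaufort 8 (gale, 17.2–20.7 m/s).

Beaufort force 8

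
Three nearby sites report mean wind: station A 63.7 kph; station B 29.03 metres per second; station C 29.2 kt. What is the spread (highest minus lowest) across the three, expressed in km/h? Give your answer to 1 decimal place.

50.4 km/h

station B: 29.03 m/s = 104.508 km/h.
station C: 29.2 kt = 54.078 km/h.
Spread: 104.508 − 54.078 = 50.4 km/h.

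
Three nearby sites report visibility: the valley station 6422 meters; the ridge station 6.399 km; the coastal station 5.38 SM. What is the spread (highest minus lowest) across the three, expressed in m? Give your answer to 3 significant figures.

the ridge station: 6.399 km = 6399.00 m.
the coastal station: 5.38 SM = 8658.27 m.
Spread: 8658.27 − 6399.00 = 2260 m.

2260 m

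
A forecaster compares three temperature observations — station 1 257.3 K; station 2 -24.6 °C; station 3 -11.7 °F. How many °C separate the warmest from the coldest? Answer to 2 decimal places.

8.75 °C

station 1: 257.3 K = -15.850 °C.
station 3: -11.7 °F = -24.278 °C.
Spread: (-15.850) − (-24.600) = 8.750 °C.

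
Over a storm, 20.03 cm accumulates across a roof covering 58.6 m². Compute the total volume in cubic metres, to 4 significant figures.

Depth: 20.03 cm × 10 = 200.3 mm.
1 mm over 1 m² is 1 L, so volume = 200.3 × 58.6 = 11737.58 L = 11.74 m³.

11.74 cubic metres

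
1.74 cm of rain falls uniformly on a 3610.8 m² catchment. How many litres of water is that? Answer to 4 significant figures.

62830 litres

Depth: 1.74 cm × 10 = 17.4 mm.
1 mm over 1 m² is 1 L, so volume = 17.4 × 3610.8 = 62827.92 L ≈ 62830 L.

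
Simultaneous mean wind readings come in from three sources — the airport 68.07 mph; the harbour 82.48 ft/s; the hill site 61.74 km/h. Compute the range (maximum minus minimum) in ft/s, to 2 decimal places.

43.57 ft/s

the airport: 68.07 mph = 99.8360 ft/s.
the hill site: 61.74 km/h = 56.2664 ft/s.
Spread: 99.8360 − 56.2664 = 43.57 ft/s.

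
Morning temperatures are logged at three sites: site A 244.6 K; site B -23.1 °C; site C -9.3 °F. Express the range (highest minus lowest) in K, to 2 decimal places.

site A: 244.6 K = -28.550 °C.
site C: -9.3 °F = -22.944 °C.
Spread: (-22.944) − (-28.550) = 5.606 °C.

5.61 K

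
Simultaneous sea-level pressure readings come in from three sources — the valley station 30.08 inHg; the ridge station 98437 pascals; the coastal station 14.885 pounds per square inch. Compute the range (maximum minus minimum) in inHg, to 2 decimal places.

1.24 inHg

the ridge station: 98437 Pa = 29.0684 inHg.
the coastal station: 14.885 psi = 30.3062 inHg.
Spread: 30.3062 − 29.0684 = 1.24 inHg.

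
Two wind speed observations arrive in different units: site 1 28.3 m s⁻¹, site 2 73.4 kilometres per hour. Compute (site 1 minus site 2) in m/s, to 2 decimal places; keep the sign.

7.91 m/s

site 2: 73.4 km/h = 20.3889 m/s.
Difference: 28.3000 − 20.3889 = 7.91 m/s.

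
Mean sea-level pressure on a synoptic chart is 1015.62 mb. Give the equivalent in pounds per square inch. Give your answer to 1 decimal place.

1 mb = 0.0145038 psi, so 1015.62 × 0.0145038 = 14.7 psi.

14.7 psi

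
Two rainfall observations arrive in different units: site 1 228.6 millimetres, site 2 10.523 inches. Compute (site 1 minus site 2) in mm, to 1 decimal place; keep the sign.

site 2: 10.523 in = 267.284 mm.
Difference: 228.600 − 267.284 = -38.7 mm.

-38.7 mm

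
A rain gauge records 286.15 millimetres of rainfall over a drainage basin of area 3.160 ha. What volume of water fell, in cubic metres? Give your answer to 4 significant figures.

Area: 3.160 ha = 31600 m².
1 mm over 1 m² is 1 L, so volume = 286.15 × 31600 = 9042340 L = 9042 m³.

9042 cubic metres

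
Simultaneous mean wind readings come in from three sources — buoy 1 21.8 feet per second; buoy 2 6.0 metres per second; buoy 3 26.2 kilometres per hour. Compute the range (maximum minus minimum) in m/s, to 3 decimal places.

buoy 1: 21.8 ft/s = 6.64464 m/s.
buoy 3: 26.2 km/h = 7.27778 m/s.
Spread: 7.27778 − 6.00000 = 1.278 m/s.

1.278 m/s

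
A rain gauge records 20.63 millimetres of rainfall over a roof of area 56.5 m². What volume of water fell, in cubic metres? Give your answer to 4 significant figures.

1.166 cubic metres

1 mm over 1 m² is 1 L, so volume = 20.63 × 56.5 = 1165.595 L = 1.166 m³.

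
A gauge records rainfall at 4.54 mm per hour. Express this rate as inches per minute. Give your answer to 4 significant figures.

4.54 mm/hour × 0.0393701 in/mm × 0.0166667 hour/minute = 0.002979 in/minute.

0.002979 in/minute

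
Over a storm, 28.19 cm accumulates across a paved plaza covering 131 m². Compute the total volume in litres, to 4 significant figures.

36930 litres

Depth: 28.19 cm × 10 = 281.9 mm.
1 mm over 1 m² is 1 L, so volume = 281.9 × 131 = 36928.9 L ≈ 36930 L.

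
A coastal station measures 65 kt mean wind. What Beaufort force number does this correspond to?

65 kt lies in the Beaufort 12 band (hurricane force, ≥64 kt).

Beaufort force 12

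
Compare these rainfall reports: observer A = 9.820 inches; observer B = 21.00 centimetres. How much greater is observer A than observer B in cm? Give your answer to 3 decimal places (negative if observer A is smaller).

observer A: 9.820 in = 24.94280 cm.
Difference: 24.94280 − 21.00000 = 3.943 cm.

3.943 cm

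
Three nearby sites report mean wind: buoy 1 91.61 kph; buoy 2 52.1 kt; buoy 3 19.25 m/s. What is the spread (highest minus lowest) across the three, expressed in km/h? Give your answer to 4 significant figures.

27.19 km/h

buoy 2: 52.1 kt = 96.4892 km/h.
buoy 3: 19.25 m/s = 69.3000 km/h.
Spread: 96.4892 − 69.3000 = 27.19 km/h.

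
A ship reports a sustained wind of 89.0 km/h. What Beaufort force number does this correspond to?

Beaufort force 10

89.0 km/h = 24.7 m/s, which is Beaufort 10 (storm, 24.5–28.4 m/s).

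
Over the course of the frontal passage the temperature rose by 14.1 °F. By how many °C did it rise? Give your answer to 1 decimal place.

A change of 1 °C equals a change of 1.8 °F: Δ°C = 14.1 × 0.5556 = 7.8 °C.

7.8 °C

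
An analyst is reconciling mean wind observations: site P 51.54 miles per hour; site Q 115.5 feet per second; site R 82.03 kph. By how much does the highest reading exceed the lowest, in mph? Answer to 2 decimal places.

27.78 mph

site Q: 115.5 ft/s = 78.7500 mph.
site R: 82.03 km/h = 50.9711 mph.
Spread: 78.7500 − 50.9711 = 27.78 mph.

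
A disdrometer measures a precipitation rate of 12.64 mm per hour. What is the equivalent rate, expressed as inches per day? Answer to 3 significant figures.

11.9 in/day

12.64 mm/hour × 0.0393701 in/mm × 24 hour/day = 11.9 in/day.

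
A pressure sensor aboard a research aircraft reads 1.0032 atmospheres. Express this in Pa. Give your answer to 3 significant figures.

1 atm = 101325 Pa, so 1.0032 × 101325 = 102000 Pa.

102000 Pa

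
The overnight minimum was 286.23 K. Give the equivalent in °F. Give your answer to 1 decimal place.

First to °C: 13.08 °C.
Then to °F: 55.5 °F.

55.5 °F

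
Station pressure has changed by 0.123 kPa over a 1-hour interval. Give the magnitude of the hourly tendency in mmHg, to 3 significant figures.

0.123 kPa / 1 h × 7.50062 mmHg/kPa = 0.923 mmHg/h.

0.923 mmHg per hour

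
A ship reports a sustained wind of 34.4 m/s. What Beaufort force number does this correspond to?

Beaufort force 12

34.4 m/s lies in the Beaufort 12 band (hurricane force, ≥32.7 m/s).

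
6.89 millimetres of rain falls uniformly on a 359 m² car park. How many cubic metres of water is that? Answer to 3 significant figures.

2.47 cubic metres

1 mm over 1 m² is 1 L, so volume = 6.89 × 359 = 2473.51 L = 2.47 m³.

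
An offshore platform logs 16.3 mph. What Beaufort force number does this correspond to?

Beaufort force 4

16.3 mph = 7.3 m/s, which is Beaufort 4 (moderate breeze, 5.5–7.9 m/s).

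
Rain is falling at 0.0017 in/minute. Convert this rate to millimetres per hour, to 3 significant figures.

0.0017 in/minute × 25.4 mm/in × 60 minute/hour = 2.59 mm/hour.

2.59 mm/hour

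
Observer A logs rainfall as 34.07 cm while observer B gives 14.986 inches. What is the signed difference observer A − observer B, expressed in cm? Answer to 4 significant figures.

-3.994 cm

observer B: 14.986 in = 38.06444 cm.
Difference: 34.07000 − 38.06444 = -3.994 cm.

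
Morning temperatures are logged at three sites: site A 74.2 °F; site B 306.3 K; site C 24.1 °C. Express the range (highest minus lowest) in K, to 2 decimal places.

site A: 74.2 °F = 23.444 °C.
site B: 306.3 K = 33.150 °C.
Spread: 33.150 − 23.444 = 9.706 °C.

9.71 K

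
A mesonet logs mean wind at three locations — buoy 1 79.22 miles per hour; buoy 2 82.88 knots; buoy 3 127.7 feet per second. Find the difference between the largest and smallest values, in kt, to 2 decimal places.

buoy 1: 79.22 mph = 68.8403 kt.
buoy 3: 127.7 ft/s = 75.6602 kt.
Spread: 82.8800 − 68.8403 = 14.04 kt.

14.04 kt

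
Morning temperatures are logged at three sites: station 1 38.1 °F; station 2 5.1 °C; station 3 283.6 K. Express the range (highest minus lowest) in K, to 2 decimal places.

7.06 K

station 1: 38.1 °F = 3.389 °C.
station 3: 283.6 K = 10.450 °C.
Spread: 10.450 − 3.389 = 7.061 °C.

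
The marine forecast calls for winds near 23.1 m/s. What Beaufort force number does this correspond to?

23.1 m/s lies in the Beaufort 9 band (strong gale, 20.8–24.4 m/s).

Beaufort force 9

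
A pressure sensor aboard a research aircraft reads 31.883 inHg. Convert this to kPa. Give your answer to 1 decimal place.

1 inHg = 3.38639 kPa, so 31.883 × 3.38639 = 108.0 kPa.

108.0 kPa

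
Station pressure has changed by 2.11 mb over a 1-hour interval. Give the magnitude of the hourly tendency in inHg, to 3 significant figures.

2.11 mb / 1 h × 0.02953 inHg/mb = 0.0623 inHg/h.

0.0623 inHg per hour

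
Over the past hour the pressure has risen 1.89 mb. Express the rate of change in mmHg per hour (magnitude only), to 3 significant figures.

1.42 mmHg per hour

1.89 mb / 1 h × 0.750062 mmHg/mb = 1.42 mmHg/h.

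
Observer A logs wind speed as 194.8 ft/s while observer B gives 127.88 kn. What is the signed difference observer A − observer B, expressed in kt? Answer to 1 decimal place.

-12.5 kt

observer A: 194.8 ft/s = 115.416 kt.
Difference: 115.416 − 127.880 = -12.5 kt.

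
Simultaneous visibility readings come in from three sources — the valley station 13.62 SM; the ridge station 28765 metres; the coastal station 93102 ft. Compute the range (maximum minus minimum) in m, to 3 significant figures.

the valley station: 13.62 SM = 21919.27 m.
the coastal station: 93102 ft = 28377.49 m.
Spread: 28765.00 − 21919.27 = 6850 m.

6850 m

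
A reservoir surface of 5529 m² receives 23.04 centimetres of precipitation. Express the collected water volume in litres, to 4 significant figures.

Depth: 23.04 cm × 10 = 230.4 mm.
1 mm over 1 m² is 1 L, so volume = 230.4 × 5529 = 1273881.6 L ≈ 1274000 L.

1274000 litres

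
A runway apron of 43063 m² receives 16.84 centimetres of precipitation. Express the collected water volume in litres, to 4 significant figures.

Depth: 16.84 cm × 10 = 168.4 mm.
1 mm over 1 m² is 1 L, so volume = 168.4 × 43063 = 7251809.2 L ≈ 7252000 L.

7252000 litres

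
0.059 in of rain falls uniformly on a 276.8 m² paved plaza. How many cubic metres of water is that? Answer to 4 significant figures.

Depth: 0.059 in × 25.4 = 1.4986 mm.
1 mm over 1 m² is 1 L, so volume = 1.4986 × 276.8 = 414.81248 L = 0.4148 m³.

0.4148 cubic metres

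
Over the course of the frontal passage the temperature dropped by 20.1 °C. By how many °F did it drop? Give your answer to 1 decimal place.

36.2 °F

A change of 1 °C equals a change of 1.8 °F: Δ°F = 20.1 × 1.8 = 36.2 °F.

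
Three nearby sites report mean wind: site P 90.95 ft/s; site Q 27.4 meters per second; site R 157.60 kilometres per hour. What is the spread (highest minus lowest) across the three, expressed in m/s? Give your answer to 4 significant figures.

site P: 90.95 ft/s = 27.7216 m/s.
site R: 157.60 km/h = 43.7778 m/s.
Spread: 43.7778 − 27.4000 = 16.38 m/s.

16.38 m/s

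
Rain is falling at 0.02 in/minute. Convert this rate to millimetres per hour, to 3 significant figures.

0.02 in/minute × 25.4 mm/in × 60 minute/hour = 30.5 mm/hour.

30.5 mm/hour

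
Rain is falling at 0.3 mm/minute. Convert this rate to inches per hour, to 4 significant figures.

0.7087 in/hour

0.3 mm/minute × 0.0393701 in/mm × 60 minute/hour = 0.7087 in/hour.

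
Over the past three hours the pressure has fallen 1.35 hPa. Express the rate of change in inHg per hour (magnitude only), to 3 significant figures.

0.0133 inHg per hour

1.35 hPa / 3 h × 0.02953 inHg/hPa = 0.0133 inHg/h.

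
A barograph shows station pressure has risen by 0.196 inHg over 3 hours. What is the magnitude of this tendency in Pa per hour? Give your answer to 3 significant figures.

221 Pa per hour

0.196 inHg / 3 h × 3386.39 Pa/inHg = 221 Pa/h.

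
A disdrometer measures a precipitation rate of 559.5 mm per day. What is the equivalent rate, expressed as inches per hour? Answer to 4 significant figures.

0.9178 in/hour

559.5 mm/day × 0.0393701 in/mm × 0.0416667 day/hour = 0.9178 in/hour.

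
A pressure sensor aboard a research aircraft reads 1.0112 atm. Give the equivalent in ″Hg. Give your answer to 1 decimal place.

1 atm = 29.9213 inHg, so 1.0112 × 29.9213 = 30.3 inHg.

30.3 inHg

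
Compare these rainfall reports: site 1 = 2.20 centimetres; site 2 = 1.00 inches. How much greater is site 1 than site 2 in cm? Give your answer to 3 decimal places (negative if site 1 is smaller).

site 2: 1.00 in = 2.54000 cm.
Difference: 2.20000 − 2.54000 = -0.340 cm.

-0.340 cm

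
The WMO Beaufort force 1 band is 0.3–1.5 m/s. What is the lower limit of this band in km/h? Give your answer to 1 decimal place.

0.3–1.5 m/s × 3.6 = 1.1–5.4 km/h.

1.1 km/h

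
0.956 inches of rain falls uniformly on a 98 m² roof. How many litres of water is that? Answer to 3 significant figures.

Depth: 0.956 in × 25.4 = 24.2824 mm.
1 mm over 1 m² is 1 L, so volume = 24.2824 × 98 = 2379.6752 L ≈ 2380 L.

2380 litres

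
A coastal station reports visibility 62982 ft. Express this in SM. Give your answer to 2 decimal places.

1 ft = 0.000189394 SM, so 62982 × 0.000189394 = 11.93 SM.

11.93 SM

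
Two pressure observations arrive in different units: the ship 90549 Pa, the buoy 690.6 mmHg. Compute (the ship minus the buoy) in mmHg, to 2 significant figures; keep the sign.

-11 mmHg

the ship: 90549 Pa = 679.17 mmHg.
Difference: 679.17 − 690.60 = -11 mmHg.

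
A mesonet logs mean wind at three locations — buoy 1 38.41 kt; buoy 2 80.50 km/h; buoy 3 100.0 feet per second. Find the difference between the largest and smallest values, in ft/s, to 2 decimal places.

35.17 ft/s

buoy 1: 38.41 kt = 64.8288 ft/s.
buoy 2: 80.50 km/h = 73.3632 ft/s.
Spread: 100.0000 − 64.8288 = 35.17 ft/s.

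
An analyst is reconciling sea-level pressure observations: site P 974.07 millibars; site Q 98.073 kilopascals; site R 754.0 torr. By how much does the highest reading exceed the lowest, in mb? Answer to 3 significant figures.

31.2 mb

site Q: 98.073 kPa = 980.730 mb.
site R: 754.0 mmHg = 1005.251 mb.
Spread: 1005.251 − 974.070 = 31.2 mb.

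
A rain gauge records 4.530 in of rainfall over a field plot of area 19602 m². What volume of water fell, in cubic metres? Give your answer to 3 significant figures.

2260 cubic metres

Depth: 4.530 in × 25.4 = 115.062 mm.
1 mm over 1 m² is 1 L, so volume = 115.062 × 19602 = 2255445.3 L = 2260 m³.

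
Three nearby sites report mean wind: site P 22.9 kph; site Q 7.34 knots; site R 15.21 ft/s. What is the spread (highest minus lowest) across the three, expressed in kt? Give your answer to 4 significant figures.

site P: 22.9 km/h = 12.36501 kt.
site R: 15.21 ft/s = 9.01168 kt.
Spread: 12.36501 − 7.34000 = 5.025 kt.

5.025 kt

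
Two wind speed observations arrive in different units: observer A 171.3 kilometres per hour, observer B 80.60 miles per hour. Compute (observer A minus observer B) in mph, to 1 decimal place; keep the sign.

25.8 mph

observer A: 171.3 km/h = 106.441 mph.
Difference: 106.441 − 80.600 = 25.8 mph.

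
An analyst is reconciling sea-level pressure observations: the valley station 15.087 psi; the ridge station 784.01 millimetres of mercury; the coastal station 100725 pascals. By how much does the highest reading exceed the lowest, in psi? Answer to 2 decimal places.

0.55 psi

the ridge station: 784.01 mmHg = 15.1602 psi.
the coastal station: 100725 Pa = 14.6089 psi.
Spread: 15.1602 − 14.6089 = 0.55 psi.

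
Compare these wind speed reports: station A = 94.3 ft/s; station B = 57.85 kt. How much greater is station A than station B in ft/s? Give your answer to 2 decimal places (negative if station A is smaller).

-3.34 ft/s

station B: 57.85 kt = 97.6398 ft/s.
Difference: 94.3000 − 97.6398 = -3.34 ft/s.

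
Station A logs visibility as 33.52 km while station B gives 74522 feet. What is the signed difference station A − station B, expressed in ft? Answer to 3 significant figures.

35500 ft

station A: 33.52 km = 109973.75 ft.
Difference: 109973.75 − 74522.00 = 35500 ft.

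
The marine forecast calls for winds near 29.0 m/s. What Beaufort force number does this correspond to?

Beaufort force 11

29.0 m/s lies in the Beaufort 11 band (violent storm, 28.5–32.6 m/s).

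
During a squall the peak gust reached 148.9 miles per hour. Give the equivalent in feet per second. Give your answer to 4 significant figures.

1 mph = 1.46667 ft/s, so 148.9 × 1.46667 = 218.4 ft/s.

218.4 ft/s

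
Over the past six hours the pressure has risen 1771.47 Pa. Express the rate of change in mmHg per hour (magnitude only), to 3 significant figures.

1771.47 Pa / 6 h × 0.00750062 mmHg/Pa = 2.21 mmHg/h.

2.21 mmHg per hour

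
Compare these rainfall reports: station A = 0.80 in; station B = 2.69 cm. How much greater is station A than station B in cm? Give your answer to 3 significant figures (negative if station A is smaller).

-0.658 cm

station A: 0.80 in = 2.03200 cm.
Difference: 2.03200 − 2.69000 = -0.658 cm.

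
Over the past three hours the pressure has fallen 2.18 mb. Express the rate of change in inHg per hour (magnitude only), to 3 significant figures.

0.0215 inHg per hour

2.18 mb / 3 h × 0.02953 inHg/mb = 0.0215 inHg/h.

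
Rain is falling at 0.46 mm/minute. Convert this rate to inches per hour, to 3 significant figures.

1.09 in/hour

0.46 mm/minute × 0.0393701 in/mm × 60 minute/hour = 1.09 in/hour.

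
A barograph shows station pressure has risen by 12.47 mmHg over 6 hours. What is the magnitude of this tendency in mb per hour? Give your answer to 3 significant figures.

2.77 mb per hour

12.47 mmHg / 6 h × 1.33322 mb/mmHg = 2.77 mb/h.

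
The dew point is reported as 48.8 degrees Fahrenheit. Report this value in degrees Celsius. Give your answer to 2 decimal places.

9.33 °C

°C = (°F − 32) × 5/9 = (48.8 − 32) / 1.8 = 9.33 °C.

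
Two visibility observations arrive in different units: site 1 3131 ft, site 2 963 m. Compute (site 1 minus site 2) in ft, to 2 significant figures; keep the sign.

-28 ft

site 2: 963 m = 3159.45 ft.
Difference: 3131.00 − 3159.45 = -28 ft.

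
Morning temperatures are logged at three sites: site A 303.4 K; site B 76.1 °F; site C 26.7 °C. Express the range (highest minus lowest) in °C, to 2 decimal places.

5.75 °C

site A: 303.4 K = 30.250 °C.
site B: 76.1 °F = 24.500 °C.
Spread: 30.250 − 24.500 = 5.750 °C.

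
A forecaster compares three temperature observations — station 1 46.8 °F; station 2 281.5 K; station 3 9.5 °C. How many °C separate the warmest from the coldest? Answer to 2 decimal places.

station 1: 46.8 °F = 8.222 °C.
station 2: 281.5 K = 8.350 °C.
Spread: 9.500 − 8.222 = 1.278 °C.

1.28 °C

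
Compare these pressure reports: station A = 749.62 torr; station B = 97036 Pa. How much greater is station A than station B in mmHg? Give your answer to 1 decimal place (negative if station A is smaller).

station B: 97036 Pa = 727.830 mmHg.
Difference: 749.620 − 727.830 = 21.8 mmHg.

21.8 mmHg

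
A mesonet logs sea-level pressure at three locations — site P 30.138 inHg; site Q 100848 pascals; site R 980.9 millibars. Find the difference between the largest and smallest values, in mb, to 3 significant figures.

site P: 30.138 inHg = 1020.590 mb.
site Q: 100848 Pa = 1008.480 mb.
Spread: 1020.590 − 980.900 = 39.7 mb.

39.7 mb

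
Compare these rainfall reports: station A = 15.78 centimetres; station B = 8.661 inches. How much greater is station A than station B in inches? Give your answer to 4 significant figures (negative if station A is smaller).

-2.448 in

station A: 15.78 cm = 6.21260 in.
Difference: 6.21260 − 8.66100 = -2.448 in.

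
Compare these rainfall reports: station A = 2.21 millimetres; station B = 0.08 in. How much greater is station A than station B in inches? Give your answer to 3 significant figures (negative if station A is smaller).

station A: 2.21 mm = 0.0870079 in.
Difference: 0.0870079 − 0.0800000 = 0.00701 in.

0.00701 in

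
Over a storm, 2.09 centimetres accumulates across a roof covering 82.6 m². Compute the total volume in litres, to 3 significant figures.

1730 litres

Depth: 2.09 cm × 10 = 20.9 mm.
1 mm over 1 m² is 1 L, so volume = 20.9 × 82.6 = 1726.34 L ≈ 1730 L.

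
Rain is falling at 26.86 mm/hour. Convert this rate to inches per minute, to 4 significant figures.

26.86 mm/hour × 0.0393701 in/mm × 0.0166667 hour/minute = 0.01762 in/minute.

0.01762 in/minute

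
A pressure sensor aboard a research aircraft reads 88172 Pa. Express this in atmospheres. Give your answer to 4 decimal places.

1 Pa = 9.86923e-06 atm, so 88172 × 9.86923e-06 = 0.8702 atm.

0.8702 atm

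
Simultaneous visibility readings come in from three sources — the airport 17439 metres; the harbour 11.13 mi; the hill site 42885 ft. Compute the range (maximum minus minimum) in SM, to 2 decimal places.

the airport: 17439 m = 10.8361 SM.
the hill site: 42885 ft = 8.1222 SM.
Spread: 11.1300 − 8.1222 = 3.01 SM.

3.01 SM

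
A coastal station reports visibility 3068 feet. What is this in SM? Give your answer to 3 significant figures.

0.581 SM

1 ft = 0.000189394 SM, so 3068 × 0.000189394 = 0.581 SM.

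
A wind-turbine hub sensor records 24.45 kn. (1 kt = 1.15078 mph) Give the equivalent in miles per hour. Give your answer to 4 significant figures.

28.14 mph

1 kt = 1.15078 mph, so 24.45 × 1.15078 = 28.14 mph.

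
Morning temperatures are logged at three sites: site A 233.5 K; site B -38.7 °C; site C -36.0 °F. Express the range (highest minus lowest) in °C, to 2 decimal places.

1.87 °C

site A: 233.5 K = -39.650 °C.
site C: -36.0 °F = -37.778 °C.
Spread: (-37.778) − (-39.650) = 1.872 °C.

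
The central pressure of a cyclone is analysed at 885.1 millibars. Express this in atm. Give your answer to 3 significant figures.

1 mb = 0.000986923 atm, so 885.1 × 0.000986923 = 0.874 atm.

0.874 atm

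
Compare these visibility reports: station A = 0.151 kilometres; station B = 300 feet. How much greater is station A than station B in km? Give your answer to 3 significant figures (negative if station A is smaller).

station B: 300 ft = 0.091440 km.
Difference: 0.151000 − 0.091440 = 0.0596 km.

0.0596 km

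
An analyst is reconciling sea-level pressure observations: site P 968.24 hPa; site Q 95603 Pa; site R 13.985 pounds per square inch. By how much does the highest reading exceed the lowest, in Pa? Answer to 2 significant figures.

1200 Pa

site P: 968.24 hPa = 96824.00 Pa.
site R: 13.985 psi = 96423.18 Pa.
Spread: 96824.00 − 95603.00 = 1200 Pa.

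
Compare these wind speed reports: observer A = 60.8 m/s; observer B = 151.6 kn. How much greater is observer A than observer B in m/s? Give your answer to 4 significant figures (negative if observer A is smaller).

-17.19 m/s

observer B: 151.6 kt = 77.9898 m/s.
Difference: 60.8000 − 77.9898 = -17.19 m/s.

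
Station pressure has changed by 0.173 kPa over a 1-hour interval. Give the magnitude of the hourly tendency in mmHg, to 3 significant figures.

0.173 kPa / 1 h × 7.50062 mmHg/kPa = 1.30 mmHg/h.

1.30 mmHg per hour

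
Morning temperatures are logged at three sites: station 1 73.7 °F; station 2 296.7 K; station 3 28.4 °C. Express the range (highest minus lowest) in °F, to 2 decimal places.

9.42 °F

station 1: 73.7 °F = 23.167 °C.
station 2: 296.7 K = 23.550 °C.
Spread: 28.400 − 23.167 = 5.233 °C = 9.42 °F.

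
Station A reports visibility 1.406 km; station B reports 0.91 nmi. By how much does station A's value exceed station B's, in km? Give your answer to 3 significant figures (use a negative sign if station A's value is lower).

station B: 0.91 nmi = 1.68532 km.
Difference: 1.40600 − 1.68532 = -0.279 km.

-0.279 km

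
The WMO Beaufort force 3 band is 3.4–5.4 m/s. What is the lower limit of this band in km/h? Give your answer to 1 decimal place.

12.2 km/h

3.4–5.4 m/s × 3.6 = 12.2–19.4 km/h.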